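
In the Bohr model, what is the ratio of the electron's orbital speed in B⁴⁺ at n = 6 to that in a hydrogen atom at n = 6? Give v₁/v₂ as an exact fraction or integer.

v ∝ Z^1 · n^-1
v₁/v₂ = (5/1)^1 · (6/6)^-1 = 5

5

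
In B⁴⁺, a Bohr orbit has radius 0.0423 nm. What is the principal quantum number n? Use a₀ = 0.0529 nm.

2

r_n = n²a₀/Z ⇒ n² = rZ/a₀ = 0.0423 × 5 / 0.0529 ≈ 4.00
n = 2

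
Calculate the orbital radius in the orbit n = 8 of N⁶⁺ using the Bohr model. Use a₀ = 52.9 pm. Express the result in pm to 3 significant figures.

r_n = n²a₀/Z = 8² × 52.9 / 7
    = 64 × 52.9 / 7 = 484 pm

484 pm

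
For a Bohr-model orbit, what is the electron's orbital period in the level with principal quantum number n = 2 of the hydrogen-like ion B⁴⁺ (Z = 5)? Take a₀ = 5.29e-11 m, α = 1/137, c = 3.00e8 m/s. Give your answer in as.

r = n²a₀/Z = 2²·5.29e-11/5 = 4.23e-11 m
v = Zαc/n = 5·0.00730·3.00e8/2 = 5.47e6 m/s
T = 2πr/v = 4.86e-17 s = 48.6 as

48.6 as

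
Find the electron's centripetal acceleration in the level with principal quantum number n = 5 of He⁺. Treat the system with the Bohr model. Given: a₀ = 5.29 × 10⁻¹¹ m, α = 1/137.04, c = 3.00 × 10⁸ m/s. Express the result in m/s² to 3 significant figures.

r = n²a₀/Z = 6.61 × 10⁻¹⁰ m, v = Zαc/n = 8.76 × 10⁵ m/s
a = v²/r = (8.76 × 10⁵)² / 6.61 × 10⁻¹⁰ = 1.16 × 10²¹ m/s²

1.16 × 10²¹ m/s²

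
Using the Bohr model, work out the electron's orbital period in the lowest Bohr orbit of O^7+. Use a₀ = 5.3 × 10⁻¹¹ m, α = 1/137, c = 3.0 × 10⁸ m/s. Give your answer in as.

2.4 as

r = n²a₀/Z = 1²·5.3 × 10⁻¹¹/8 = 6.6 × 10⁻¹² m
v = Zαc/n = 8·0.0073·3.0 × 10⁸/1 = 1.8 × 10⁷ m/s
T = 2πr/v = 2.4 × 10⁻¹⁸ s = 2.4 as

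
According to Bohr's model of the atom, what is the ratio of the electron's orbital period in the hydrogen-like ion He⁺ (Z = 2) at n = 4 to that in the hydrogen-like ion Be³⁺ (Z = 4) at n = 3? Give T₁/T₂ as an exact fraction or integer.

T ∝ Z^-2 · n^3
T₁/T₂ = (2/4)^-2 · (4/3)^3 = 256/27

256/27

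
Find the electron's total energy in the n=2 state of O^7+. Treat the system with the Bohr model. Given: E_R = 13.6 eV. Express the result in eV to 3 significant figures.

-218 eV

E_n = −E_R·Z²/n² = −13.6 × 8²/2² = -218 eV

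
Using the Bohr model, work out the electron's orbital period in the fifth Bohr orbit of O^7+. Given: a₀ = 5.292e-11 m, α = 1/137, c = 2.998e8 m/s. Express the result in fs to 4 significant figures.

0.2968 fs

r = n²a₀/Z = 5²·5.292e-11/8 = 1.654e-10 m
v = Zαc/n = 8·0.007299·2.998e8/5 = 3.501e6 m/s
T = 2πr/v = 2.968e-16 s = 0.2968 fs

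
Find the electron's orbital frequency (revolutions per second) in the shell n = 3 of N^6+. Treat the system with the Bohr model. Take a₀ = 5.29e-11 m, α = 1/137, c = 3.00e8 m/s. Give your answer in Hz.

1.20e16 Hz

r = n²a₀/Z = 6.80e-11 m, v = Zαc/n = 5.11e6 m/s
f = v/(2πr) = 1.20e16 Hz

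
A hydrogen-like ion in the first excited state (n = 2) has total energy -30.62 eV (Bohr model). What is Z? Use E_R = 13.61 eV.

3

E_n = −E_R Z²/n² ⇒ Z² = −E_n n²/E_R = 30.62 × 2² / 13.61 ≈ 9.00
Z = 3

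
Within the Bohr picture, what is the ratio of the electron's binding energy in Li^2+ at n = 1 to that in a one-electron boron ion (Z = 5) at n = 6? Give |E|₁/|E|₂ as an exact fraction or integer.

|E| ∝ Z^2 · n^-2
|E|₁/|E|₂ = (3/5)^2 · (1/6)^-2 = 324/25

324/25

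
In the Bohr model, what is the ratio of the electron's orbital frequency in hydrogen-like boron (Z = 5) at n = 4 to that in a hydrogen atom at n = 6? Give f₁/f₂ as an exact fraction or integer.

f ∝ Z^2 · n^-3
f₁/f₂ = (5/1)^2 · (4/6)^-3 = 675/8

675/8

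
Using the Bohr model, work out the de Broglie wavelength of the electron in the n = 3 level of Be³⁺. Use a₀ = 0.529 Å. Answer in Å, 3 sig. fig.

The Bohr quantisation condition is nλ = 2πr_n.
r_n = n²a₀/Z = 1.19 Å
λ = 2πr_n/n = 2π·1.19/3 = 2.49 Å

2.49 Å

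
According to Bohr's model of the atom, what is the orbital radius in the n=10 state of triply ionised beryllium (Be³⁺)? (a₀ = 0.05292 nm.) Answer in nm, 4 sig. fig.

r_n = n²a₀/Z = 10² × 0.05292 / 4
    = 100 × 0.05292 / 4 = 1.323 nm

1.323 nm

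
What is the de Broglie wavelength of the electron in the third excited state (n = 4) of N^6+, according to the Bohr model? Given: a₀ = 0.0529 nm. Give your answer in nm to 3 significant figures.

0.190 nm

The Bohr quantisation condition is nλ = 2πr_n.
r_n = n²a₀/Z = 0.121 nm
λ = 2πr_n/n = 2π·0.121/4 = 0.190 nm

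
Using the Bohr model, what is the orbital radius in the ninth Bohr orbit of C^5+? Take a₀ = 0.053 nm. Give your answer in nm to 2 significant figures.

0.72 nm

r_n = n²a₀/Z = 9² × 0.053 / 6
    = 81 × 0.053 / 6 = 0.72 nm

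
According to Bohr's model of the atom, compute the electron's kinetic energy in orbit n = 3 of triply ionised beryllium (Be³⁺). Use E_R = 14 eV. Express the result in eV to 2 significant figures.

25 eV

For a Coulomb orbit the virial theorem gives K = −E_n.
E_n = −E_R·Z²/n², so K = E_R·Z²/n² = 14 × 4²/3² = 25 eV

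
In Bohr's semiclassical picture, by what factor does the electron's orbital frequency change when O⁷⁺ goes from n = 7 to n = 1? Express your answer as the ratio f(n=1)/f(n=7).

f ∝ Z^2 · n^-3; with Z fixed, f ∝ n^-3.
f(n=1)/f(n=7) = (1/7)^-3 = 343

343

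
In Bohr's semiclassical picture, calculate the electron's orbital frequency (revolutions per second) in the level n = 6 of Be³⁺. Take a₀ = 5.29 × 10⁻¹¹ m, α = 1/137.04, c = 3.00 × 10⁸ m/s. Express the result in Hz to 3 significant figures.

4.88 × 10¹⁴ Hz

r = n²a₀/Z = 4.76 × 10⁻¹⁰ m, v = Zαc/n = 1.46 × 10⁶ m/s
f = v/(2πr) = 4.88 × 10¹⁴ Hz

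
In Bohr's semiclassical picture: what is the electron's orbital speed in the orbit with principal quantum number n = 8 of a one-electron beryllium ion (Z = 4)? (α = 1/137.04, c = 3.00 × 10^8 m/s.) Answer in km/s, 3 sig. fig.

1090 km/s

v_n = Zαc/n = 4 × 0.00730 × 3.00 × 10^8 / 8
    = 1090 km/s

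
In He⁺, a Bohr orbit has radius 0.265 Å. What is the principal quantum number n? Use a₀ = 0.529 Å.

r_n = n²a₀/Z ⇒ n² = rZ/a₀ = 0.265 × 2 / 0.529 ≈ 1.00
n = 1

1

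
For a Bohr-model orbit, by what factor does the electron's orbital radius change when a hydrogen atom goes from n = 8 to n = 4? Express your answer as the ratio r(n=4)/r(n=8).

r ∝ Z^-1 · n^2; with Z fixed, r ∝ n^2.
r(n=4)/r(n=8) = (4/8)^2 = 1/4

1/4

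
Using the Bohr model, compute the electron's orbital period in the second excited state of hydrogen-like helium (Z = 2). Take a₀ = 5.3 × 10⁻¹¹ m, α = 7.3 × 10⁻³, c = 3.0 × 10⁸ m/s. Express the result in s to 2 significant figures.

1.0 × 10⁻¹⁵ s

r = n²a₀/Z = 3²·5.3 × 10⁻¹¹/2 = 2.4 × 10⁻¹⁰ m
v = Zαc/n = 2·0.0073·3.0 × 10⁸/3 = 1.5 × 10⁶ m/s
T = 2πr/v = 1.0 × 10⁻¹⁵ s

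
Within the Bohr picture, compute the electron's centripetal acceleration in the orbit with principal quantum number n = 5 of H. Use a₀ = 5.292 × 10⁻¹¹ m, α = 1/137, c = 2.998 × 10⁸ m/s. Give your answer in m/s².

1.448 × 10²⁰ m/s²

r = n²a₀/Z = 1.323 × 10⁻⁹ m, v = Zαc/n = 4.377 × 10⁵ m/s
a = v²/r = (4.377 × 10⁵)² / 1.323 × 10⁻⁹ = 1.448 × 10²⁰ m/s²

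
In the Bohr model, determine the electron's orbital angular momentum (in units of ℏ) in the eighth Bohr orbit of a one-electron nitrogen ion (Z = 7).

8

L_n = nℏ, so L/ℏ = n = 8.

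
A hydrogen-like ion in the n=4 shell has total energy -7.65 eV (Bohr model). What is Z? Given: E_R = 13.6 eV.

3

E_n = −E_R Z²/n² ⇒ Z² = −E_n n²/E_R = 7.65 × 4² / 13.6 ≈ 9.00
Z = 3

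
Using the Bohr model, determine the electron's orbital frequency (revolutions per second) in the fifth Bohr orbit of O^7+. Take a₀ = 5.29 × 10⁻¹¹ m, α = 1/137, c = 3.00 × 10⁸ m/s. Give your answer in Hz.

3.37 × 10¹⁵ Hz

r = n²a₀/Z = 1.65 × 10⁻¹⁰ m, v = Zαc/n = 3.50 × 10⁶ m/s
f = v/(2πr) = 3.37 × 10¹⁵ Hz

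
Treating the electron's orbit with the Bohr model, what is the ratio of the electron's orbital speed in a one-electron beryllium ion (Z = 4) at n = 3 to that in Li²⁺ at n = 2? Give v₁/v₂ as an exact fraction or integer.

8/9

v ∝ Z^1 · n^-1
v₁/v₂ = (4/3)^1 · (3/2)^-1 = 8/9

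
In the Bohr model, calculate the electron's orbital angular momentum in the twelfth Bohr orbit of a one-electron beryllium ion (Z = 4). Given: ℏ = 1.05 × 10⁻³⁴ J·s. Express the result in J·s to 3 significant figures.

1.26 × 10⁻³³ J·s

L_n = nℏ = 12 × 1.05 × 10⁻³⁴ = 1.26 × 10⁻³³ J·s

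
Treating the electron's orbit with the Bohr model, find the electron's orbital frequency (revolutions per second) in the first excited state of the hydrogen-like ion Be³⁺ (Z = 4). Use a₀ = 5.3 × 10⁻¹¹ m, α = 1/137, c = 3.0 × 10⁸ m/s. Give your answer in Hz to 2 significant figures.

1.3 × 10¹⁶ Hz

r = n²a₀/Z = 5.3 × 10⁻¹¹ m, v = Zαc/n = 4.4 × 10⁶ m/s
f = v/(2πr) = 1.3 × 10¹⁶ Hz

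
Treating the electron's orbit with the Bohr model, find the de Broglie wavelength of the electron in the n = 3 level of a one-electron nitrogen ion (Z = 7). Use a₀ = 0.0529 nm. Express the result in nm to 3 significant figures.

The Bohr quantisation condition is nλ = 2πr_n.
r_n = n²a₀/Z = 0.0680 nm
λ = 2πr_n/n = 2π·0.0680/3 = 0.142 nm

0.142 nm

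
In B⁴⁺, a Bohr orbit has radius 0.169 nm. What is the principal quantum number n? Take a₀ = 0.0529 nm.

r_n = n²a₀/Z ⇒ n² = rZ/a₀ = 0.169 × 5 / 0.0529 ≈ 15.97
n = 4

4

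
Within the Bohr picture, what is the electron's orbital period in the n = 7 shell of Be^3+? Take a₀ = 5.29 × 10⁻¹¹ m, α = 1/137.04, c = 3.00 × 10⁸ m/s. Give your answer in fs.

r = n²a₀/Z = 7²·5.29 × 10⁻¹¹/4 = 6.48 × 10⁻¹⁰ m
v = Zαc/n = 4·0.00730·3.00 × 10⁸/7 = 1.25 × 10⁶ m/s
T = 2πr/v = 3.25 × 10⁻¹⁵ s = 3.25 fs

3.25 fs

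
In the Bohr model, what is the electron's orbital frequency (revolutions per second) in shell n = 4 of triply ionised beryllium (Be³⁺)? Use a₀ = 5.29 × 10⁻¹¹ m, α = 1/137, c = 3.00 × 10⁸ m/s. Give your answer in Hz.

r = n²a₀/Z = 2.12 × 10⁻¹⁰ m, v = Zαc/n = 2.19 × 10⁶ m/s
f = v/(2πr) = 1.65 × 10¹⁵ Hz

1.65 × 10¹⁵ Hz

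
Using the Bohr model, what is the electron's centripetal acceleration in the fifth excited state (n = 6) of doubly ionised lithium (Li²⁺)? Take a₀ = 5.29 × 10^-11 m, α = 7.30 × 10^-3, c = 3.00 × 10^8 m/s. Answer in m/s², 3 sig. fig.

1.89 × 10^21 m/s²

r = n²a₀/Z = 6.35 × 10^-10 m, v = Zαc/n = 1.09 × 10^6 m/s
a = v²/r = (1.09 × 10^6)² / 6.35 × 10^-10 = 1.89 × 10^21 m/s²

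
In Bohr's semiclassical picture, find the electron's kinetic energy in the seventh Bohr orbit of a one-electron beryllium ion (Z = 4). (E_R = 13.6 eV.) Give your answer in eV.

For a Coulomb orbit the virial theorem gives K = −E_n.
E_n = −E_R·Z²/n², so K = E_R·Z²/n² = 13.6 × 4²/7² = 4.44 eV

4.44 eV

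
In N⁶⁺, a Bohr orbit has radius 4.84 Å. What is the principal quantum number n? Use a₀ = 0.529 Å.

8

r_n = n²a₀/Z ⇒ n² = rZ/a₀ = 4.84 × 7 / 0.529 ≈ 64.05
n = 8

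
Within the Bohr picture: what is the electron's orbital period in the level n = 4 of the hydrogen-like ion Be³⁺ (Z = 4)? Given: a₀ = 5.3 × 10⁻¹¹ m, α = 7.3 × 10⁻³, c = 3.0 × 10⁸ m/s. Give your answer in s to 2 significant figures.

6.1 × 10⁻¹⁶ s

r = n²a₀/Z = 4²·5.3 × 10⁻¹¹/4 = 2.1 × 10⁻¹⁰ m
v = Zαc/n = 4·0.0073·3.0 × 10⁸/4 = 2.2 × 10⁶ m/s
T = 2πr/v = 6.1 × 10⁻¹⁶ s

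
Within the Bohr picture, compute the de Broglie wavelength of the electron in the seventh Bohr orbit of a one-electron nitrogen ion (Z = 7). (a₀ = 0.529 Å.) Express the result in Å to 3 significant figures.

3.32 Å

The Bohr quantisation condition is nλ = 2πr_n.
r_n = n²a₀/Z = 3.70 Å
λ = 2πr_n/n = 2π·3.70/7 = 3.32 Å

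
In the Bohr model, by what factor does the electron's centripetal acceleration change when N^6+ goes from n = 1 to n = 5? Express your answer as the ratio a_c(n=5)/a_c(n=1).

1/625

a_c ∝ Z^3 · n^-4; with Z fixed, a_c ∝ n^-4.
a_c(n=5)/a_c(n=1) = (5/1)^-4 = 1/625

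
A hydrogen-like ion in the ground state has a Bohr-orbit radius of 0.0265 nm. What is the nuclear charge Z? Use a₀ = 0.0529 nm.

2

r_n = n²a₀/Z ⇒ Z = n²a₀/r = 1² × 0.0529 / 0.0265 ≈ 2.00
Z = 2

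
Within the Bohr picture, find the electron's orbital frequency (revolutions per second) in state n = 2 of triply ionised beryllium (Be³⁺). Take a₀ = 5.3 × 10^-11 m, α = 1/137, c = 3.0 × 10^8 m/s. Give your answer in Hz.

r = n²a₀/Z = 5.3 × 10^-11 m, v = Zαc/n = 4.4 × 10^6 m/s
f = v/(2πr) = 1.3 × 10^16 Hz

1.3 × 10^16 Hz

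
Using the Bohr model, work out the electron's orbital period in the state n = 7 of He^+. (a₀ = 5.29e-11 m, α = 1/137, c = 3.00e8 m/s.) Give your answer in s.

r = n²a₀/Z = 7²·5.29e-11/2 = 1.30e-9 m
v = Zαc/n = 2·0.00730·3.00e8/7 = 6.26e5 m/s
T = 2πr/v = 1.30e-14 s

1.30e-14 s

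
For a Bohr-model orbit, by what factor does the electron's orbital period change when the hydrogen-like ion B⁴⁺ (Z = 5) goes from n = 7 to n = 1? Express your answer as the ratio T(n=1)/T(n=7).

T ∝ Z^-2 · n^3; with Z fixed, T ∝ n^3.
T(n=1)/T(n=7) = (1/7)^3 = 1/343

1/343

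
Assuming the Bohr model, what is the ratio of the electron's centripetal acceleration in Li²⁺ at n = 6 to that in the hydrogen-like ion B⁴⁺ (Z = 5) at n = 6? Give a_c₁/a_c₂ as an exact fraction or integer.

a_c ∝ Z^3 · n^-4
a_c₁/a_c₂ = (3/5)^3 · (6/6)^-4 = 27/125

27/125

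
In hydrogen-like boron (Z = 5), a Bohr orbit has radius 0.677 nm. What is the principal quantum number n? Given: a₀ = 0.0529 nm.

8

r_n = n²a₀/Z ⇒ n² = rZ/a₀ = 0.677 × 5 / 0.0529 ≈ 63.99
n = 8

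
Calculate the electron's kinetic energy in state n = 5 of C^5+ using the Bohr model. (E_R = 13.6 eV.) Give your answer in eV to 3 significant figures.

For a Coulomb orbit the virial theorem gives K = −E_n.
E_n = −E_R·Z²/n², so K = E_R·Z²/n² = 13.6 × 6²/5² = 19.6 eV

19.6 eV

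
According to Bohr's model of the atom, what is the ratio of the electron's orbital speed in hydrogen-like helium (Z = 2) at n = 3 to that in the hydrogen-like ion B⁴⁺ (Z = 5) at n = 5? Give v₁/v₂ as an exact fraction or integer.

2/3

v ∝ Z^1 · n^-1
v₁/v₂ = (2/5)^1 · (3/5)^-1 = 2/3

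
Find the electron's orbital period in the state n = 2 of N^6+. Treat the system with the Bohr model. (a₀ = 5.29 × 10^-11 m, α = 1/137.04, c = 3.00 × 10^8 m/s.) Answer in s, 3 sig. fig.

r = n²a₀/Z = 2²·5.29 × 10^-11/7 = 3.02 × 10^-11 m
v = Zαc/n = 7·0.00730·3.00 × 10^8/2 = 7.66 × 10^6 m/s
T = 2πr/v = 2.48 × 10^-17 s

2.48 × 10^-17 s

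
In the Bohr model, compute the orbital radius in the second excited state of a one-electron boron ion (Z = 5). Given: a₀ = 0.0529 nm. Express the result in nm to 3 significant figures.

0.0952 nm

r_n = n²a₀/Z = 3² × 0.0529 / 5
    = 9 × 0.0529 / 5 = 0.0952 nm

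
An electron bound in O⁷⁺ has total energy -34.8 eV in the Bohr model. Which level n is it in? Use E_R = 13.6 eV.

E_n = −E_R Z²/n² ⇒ n² = E_R Z²/(−E_n) = 13.6 × 8² / 34.8 ≈ 25.01
n = 5

5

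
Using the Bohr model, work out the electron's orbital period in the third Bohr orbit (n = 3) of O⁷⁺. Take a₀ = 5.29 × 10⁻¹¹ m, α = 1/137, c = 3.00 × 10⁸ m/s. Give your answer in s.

6.40 × 10⁻¹⁷ s

r = n²a₀/Z = 3²·5.29 × 10⁻¹¹/8 = 5.95 × 10⁻¹¹ m
v = Zαc/n = 8·0.00730·3.00 × 10⁸/3 = 5.84 × 10⁶ m/s
T = 2πr/v = 6.40 × 10⁻¹⁷ s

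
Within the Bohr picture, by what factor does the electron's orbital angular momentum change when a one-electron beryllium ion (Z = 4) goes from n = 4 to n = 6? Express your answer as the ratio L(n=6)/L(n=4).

L = nℏ depends only on n, so L ∝ n.
L(n=6)/L(n=4) = (6/4)^1 = 3/2

3/2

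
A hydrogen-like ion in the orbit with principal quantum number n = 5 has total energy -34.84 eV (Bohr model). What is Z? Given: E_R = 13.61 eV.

8

E_n = −E_R Z²/n² ⇒ Z² = −E_n n²/E_R = 34.84 × 5² / 13.61 ≈ 64.00
Z = 8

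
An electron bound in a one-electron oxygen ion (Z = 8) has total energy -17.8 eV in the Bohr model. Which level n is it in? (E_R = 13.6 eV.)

E_n = −E_R Z²/n² ⇒ n² = E_R Z²/(−E_n) = 13.6 × 8² / 17.8 ≈ 48.90
n = 7

7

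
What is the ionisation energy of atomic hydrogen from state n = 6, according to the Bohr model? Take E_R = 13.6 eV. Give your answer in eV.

0.378 eV

E_n = −E_R·Z²/n² = −13.6 × 1²/6² eV = -0.378 eV
Ionisation energy = −E_n = 0.378 eV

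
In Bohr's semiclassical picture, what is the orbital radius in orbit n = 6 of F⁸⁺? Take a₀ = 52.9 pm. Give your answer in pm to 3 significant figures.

212 pm

r_n = n²a₀/Z = 6² × 52.9 / 9
    = 36 × 52.9 / 9 = 212 pm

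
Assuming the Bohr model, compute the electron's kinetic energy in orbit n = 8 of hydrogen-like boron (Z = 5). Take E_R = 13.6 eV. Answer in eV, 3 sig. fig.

5.31 eV

For a Coulomb orbit the virial theorem gives K = −E_n.
E_n = −E_R·Z²/n², so K = E_R·Z²/n² = 13.6 × 5²/8² = 5.31 eV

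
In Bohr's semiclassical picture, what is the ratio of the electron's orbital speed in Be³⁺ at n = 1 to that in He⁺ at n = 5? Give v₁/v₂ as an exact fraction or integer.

v ∝ Z^1 · n^-1
v₁/v₂ = (4/2)^1 · (1/5)^-1 = 10

10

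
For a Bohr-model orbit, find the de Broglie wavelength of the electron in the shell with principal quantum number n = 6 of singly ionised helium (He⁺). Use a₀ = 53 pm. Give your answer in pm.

1000 pm

The Bohr quantisation condition is nλ = 2πr_n.
r_n = n²a₀/Z = 950 pm
λ = 2πr_n/n = 2π·950/6 = 1000 pm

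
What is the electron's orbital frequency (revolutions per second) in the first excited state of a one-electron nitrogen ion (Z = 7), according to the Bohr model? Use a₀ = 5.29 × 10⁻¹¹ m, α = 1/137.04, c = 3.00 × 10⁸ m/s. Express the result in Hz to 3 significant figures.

4.03 × 10¹⁶ Hz

r = n²a₀/Z = 3.02 × 10⁻¹¹ m, v = Zαc/n = 7.66 × 10⁶ m/s
f = v/(2πr) = 4.03 × 10¹⁶ Hz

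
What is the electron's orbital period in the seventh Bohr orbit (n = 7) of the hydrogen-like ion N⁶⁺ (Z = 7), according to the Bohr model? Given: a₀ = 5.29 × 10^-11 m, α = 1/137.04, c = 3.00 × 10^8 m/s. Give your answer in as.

r = n²a₀/Z = 7²·5.29 × 10^-11/7 = 3.70 × 10^-10 m
v = Zαc/n = 7·0.00730·3.00 × 10^8/7 = 2.19 × 10^6 m/s
T = 2πr/v = 1.06 × 10^-15 s = 1060 as

1060 as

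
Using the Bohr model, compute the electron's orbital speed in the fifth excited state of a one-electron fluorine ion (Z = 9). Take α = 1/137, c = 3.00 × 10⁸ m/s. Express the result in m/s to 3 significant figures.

3.28 × 10⁶ m/s

v_n = Zαc/n = 9 × 0.00730 × 3.00 × 10⁸ / 6
    = 3.28 × 10⁶ m/s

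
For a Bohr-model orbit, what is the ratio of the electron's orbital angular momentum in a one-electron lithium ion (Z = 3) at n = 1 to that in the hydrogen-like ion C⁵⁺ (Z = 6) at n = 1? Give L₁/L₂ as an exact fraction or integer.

1

L = nℏ is independent of Z.
L₁/L₂ = n₁/n₂ = 1/1 = 1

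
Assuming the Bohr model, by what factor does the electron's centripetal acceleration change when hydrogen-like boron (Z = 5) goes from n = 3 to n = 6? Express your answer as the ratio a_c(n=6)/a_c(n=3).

a_c ∝ Z^3 · n^-4; with Z fixed, a_c ∝ n^-4.
a_c(n=6)/a_c(n=3) = (6/3)^-4 = 1/16

1/16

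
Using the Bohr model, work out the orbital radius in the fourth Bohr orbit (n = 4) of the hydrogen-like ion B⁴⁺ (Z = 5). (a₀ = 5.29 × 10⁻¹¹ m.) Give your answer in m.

1.69 × 10⁻¹⁰ m

r_n = n²a₀/Z = 4² × 5.29 × 10⁻¹¹ / 5
    = 16 × 5.29 × 10⁻¹¹ / 5 = 1.69 × 10⁻¹⁰ m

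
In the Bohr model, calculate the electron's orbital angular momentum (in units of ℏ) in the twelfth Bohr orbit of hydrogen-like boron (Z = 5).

12

L_n = nℏ, so L/ℏ = n = 12.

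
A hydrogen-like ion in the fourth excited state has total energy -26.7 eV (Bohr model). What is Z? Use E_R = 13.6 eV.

E_n = −E_R Z²/n² ⇒ Z² = −E_n n²/E_R = 26.7 × 5² / 13.6 ≈ 49.08
Z = 7

7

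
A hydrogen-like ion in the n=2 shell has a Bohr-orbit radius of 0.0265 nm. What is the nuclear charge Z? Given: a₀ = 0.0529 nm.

r_n = n²a₀/Z ⇒ Z = n²a₀/r = 2² × 0.0529 / 0.0265 ≈ 7.98
Z = 8

8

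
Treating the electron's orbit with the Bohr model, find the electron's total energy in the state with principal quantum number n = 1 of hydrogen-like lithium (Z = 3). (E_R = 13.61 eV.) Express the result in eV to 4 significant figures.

E_n = −E_R·Z²/n² = −13.61 × 3²/1² = -122.5 eV

-122.5 eV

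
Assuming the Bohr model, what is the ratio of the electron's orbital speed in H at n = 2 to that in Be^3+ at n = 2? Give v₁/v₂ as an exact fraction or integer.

v ∝ Z^1 · n^-1
v₁/v₂ = (1/4)^1 · (2/2)^-1 = 1/4

1/4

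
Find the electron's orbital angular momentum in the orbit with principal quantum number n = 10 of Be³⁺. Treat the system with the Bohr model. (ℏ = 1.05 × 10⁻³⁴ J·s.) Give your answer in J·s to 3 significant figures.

1.05 × 10⁻³³ J·s

L_n = nℏ = 10 × 1.05 × 10⁻³⁴ = 1.05 × 10⁻³³ J·s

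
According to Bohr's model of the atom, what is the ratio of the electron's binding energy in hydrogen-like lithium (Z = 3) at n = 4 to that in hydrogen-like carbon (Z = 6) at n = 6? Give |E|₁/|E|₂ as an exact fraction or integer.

9/16

|E| ∝ Z^2 · n^-2
|E|₁/|E|₂ = (3/6)^2 · (4/6)^-2 = 9/16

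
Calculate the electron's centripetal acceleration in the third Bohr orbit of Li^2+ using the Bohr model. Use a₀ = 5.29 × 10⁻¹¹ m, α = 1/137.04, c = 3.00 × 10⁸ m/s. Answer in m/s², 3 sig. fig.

r = n²a₀/Z = 1.59 × 10⁻¹⁰ m, v = Zαc/n = 2.19 × 10⁶ m/s
a = v²/r = (2.19 × 10⁶)² / 1.59 × 10⁻¹⁰ = 3.02 × 10²² m/s²

3.02 × 10²² m/s²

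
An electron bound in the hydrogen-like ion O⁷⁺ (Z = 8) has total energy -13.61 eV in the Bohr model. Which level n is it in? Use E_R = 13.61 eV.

E_n = −E_R Z²/n² ⇒ n² = E_R Z²/(−E_n) = 13.61 × 8² / 13.61 ≈ 64.00
n = 8

8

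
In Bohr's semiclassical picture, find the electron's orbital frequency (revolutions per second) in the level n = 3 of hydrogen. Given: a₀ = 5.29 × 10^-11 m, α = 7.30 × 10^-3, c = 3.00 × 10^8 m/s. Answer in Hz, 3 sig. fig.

2.44 × 10^14 Hz

r = n²a₀/Z = 4.76 × 10^-10 m, v = Zαc/n = 7.30 × 10^5 m/s
f = v/(2πr) = 2.44 × 10^14 Hz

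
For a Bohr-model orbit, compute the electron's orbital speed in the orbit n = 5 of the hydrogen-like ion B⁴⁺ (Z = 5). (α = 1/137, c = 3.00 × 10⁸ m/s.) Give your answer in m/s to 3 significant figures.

v_n = Zαc/n = 5 × 0.00730 × 3.00 × 10⁸ / 5
    = 2.19 × 10⁶ m/s

2.19 × 10⁶ m/s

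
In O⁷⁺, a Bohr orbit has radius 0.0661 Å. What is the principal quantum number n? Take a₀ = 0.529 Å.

r_n = n²a₀/Z ⇒ n² = rZ/a₀ = 0.0661 × 8 / 0.529 ≈ 1.00
n = 1

1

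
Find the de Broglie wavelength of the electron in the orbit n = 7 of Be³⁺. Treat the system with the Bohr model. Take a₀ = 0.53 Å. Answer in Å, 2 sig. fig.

The Bohr quantisation condition is nλ = 2πr_n.
r_n = n²a₀/Z = 6.5 Å
λ = 2πr_n/n = 2π·6.5/7 = 5.8 Å

5.8 Å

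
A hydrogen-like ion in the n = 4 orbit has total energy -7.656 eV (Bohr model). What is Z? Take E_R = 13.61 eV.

E_n = −E_R Z²/n² ⇒ Z² = −E_n n²/E_R = 7.656 × 4² / 13.61 ≈ 9.00
Z = 3

3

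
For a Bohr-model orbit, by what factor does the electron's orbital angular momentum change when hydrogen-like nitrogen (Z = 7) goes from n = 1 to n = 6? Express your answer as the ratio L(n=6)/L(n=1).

L = nℏ depends only on n, so L ∝ n.
L(n=6)/L(n=1) = (6/1)^1 = 6

6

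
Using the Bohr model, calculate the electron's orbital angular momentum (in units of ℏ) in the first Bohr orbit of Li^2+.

1

L_n = nℏ, so L/ℏ = n = 1.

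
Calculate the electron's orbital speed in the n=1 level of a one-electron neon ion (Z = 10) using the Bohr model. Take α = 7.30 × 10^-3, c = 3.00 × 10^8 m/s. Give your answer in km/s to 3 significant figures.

2.19 × 10^4 km/s

v_n = Zαc/n = 10 × 0.00730 × 3.00 × 10^8 / 1
    = 2.19 × 10^4 km/s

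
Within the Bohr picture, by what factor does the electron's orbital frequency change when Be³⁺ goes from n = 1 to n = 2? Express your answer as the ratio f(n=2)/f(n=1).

1/8

f ∝ Z^2 · n^-3; with Z fixed, f ∝ n^-3.
f(n=2)/f(n=1) = (2/1)^-3 = 1/8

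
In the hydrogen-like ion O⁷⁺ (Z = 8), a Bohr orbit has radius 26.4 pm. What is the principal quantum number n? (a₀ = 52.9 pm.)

r_n = n²a₀/Z ⇒ n² = rZ/a₀ = 26.4 × 8 / 52.9 ≈ 3.99
n = 2

2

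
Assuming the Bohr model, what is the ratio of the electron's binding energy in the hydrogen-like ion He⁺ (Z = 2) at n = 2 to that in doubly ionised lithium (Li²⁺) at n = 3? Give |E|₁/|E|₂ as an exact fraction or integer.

1

|E| ∝ Z^2 · n^-2
|E|₁/|E|₂ = (2/3)^2 · (2/3)^-2 = 1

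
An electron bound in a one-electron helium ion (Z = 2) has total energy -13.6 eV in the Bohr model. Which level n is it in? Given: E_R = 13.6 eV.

E_n = −E_R Z²/n² ⇒ n² = E_R Z²/(−E_n) = 13.6 × 2² / 13.6 ≈ 4.00
n = 2

2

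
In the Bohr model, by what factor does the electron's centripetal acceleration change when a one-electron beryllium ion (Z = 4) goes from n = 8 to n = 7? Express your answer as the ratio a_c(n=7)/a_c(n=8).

a_c ∝ Z^3 · n^-4; with Z fixed, a_c ∝ n^-4.
a_c(n=7)/a_c(n=8) = (7/8)^-4 = 4096/2401

4096/2401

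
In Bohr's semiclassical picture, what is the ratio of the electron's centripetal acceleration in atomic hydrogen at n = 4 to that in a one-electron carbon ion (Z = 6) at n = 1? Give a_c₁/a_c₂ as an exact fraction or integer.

a_c ∝ Z^3 · n^-4
a_c₁/a_c₂ = (1/6)^3 · (4/1)^-4 = 1/55296

1/55296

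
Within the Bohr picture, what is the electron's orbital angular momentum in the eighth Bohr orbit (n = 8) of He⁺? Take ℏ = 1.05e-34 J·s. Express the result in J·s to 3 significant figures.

8.40e-34 J·s

L_n = nℏ = 8 × 1.05e-34 = 8.40e-34 J·s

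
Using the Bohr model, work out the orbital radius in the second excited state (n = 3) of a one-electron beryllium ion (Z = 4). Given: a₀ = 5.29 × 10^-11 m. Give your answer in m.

r_n = n²a₀/Z = 3² × 5.29 × 10^-11 / 4
    = 9 × 5.29 × 10^-11 / 4 = 1.19 × 10^-10 m

1.19 × 10^-10 m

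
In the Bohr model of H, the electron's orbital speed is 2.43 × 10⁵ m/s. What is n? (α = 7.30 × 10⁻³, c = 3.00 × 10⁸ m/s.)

v_n = Zαc/n ⇒ n = Zαc/v = 1 × 0.00730 × 3.00 × 10⁸ / 2.43 × 10⁵ ≈ 9.01
n = 9

9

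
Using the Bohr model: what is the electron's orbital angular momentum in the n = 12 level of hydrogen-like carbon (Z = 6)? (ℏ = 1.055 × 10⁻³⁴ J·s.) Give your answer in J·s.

L_n = nℏ = 12 × 1.055 × 10⁻³⁴ = 1.266 × 10⁻³³ J·s

1.266 × 10⁻³³ J·s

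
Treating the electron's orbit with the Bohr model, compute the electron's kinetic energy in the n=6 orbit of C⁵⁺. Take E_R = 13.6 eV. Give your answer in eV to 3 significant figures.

13.6 eV

For a Coulomb orbit the virial theorem gives K = −E_n.
E_n = −E_R·Z²/n², so K = E_R·Z²/n² = 13.6 × 6²/6² = 13.6 eV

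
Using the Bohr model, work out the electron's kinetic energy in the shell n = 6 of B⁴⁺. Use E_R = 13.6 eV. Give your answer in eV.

For a Coulomb orbit the virial theorem gives K = −E_n.
E_n = −E_R·Z²/n², so K = E_R·Z²/n² = 13.6 × 5²/6² = 9.44 eV

9.44 eV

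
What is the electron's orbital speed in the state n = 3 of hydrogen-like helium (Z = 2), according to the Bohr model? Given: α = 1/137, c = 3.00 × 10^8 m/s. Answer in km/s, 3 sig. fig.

v_n = Zαc/n = 2 × 0.00730 × 3.00 × 10^8 / 3
    = 1460 km/s

1460 km/s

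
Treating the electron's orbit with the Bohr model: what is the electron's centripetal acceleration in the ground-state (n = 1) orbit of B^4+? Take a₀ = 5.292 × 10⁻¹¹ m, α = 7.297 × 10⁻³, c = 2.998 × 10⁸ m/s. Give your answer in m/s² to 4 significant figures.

1.130 × 10²⁵ m/s²

r = n²a₀/Z = 1.058 × 10⁻¹¹ m, v = Zαc/n = 1.094 × 10⁷ m/s
a = v²/r = (1.094 × 10⁷)² / 1.058 × 10⁻¹¹ = 1.130 × 10²⁵ m/s²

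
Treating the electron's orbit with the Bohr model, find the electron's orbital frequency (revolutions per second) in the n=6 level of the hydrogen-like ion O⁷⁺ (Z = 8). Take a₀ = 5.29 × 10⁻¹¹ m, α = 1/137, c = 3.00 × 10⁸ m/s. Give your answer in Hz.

r = n²a₀/Z = 2.38 × 10⁻¹⁰ m, v = Zαc/n = 2.92 × 10⁶ m/s
f = v/(2πr) = 1.95 × 10¹⁵ Hz

1.95 × 10¹⁵ Hz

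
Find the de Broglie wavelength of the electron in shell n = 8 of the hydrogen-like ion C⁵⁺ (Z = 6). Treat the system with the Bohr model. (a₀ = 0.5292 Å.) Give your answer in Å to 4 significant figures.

The Bohr quantisation condition is nλ = 2πr_n.
r_n = n²a₀/Z = 5.645 Å
λ = 2πr_n/n = 2π·5.645/8 = 4.433 Å

4.433 Å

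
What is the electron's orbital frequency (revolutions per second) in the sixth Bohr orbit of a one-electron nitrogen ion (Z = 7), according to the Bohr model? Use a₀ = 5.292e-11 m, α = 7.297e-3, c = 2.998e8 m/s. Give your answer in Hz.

1.493e15 Hz

r = n²a₀/Z = 2.722e-10 m, v = Zαc/n = 2.552e6 m/s
f = v/(2πr) = 1.493e15 Hz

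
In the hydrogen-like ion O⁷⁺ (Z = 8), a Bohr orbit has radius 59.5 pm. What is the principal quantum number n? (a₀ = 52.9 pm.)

r_n = n²a₀/Z ⇒ n² = rZ/a₀ = 59.5 × 8 / 52.9 ≈ 9.00
n = 3

3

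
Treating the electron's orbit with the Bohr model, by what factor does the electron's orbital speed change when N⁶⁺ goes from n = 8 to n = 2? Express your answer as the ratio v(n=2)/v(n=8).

4

v ∝ Z^1 · n^-1; with Z fixed, v ∝ n^-1.
v(n=2)/v(n=8) = (2/8)^-1 = 4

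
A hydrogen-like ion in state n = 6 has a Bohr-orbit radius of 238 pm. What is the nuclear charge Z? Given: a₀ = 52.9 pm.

8

r_n = n²a₀/Z ⇒ Z = n²a₀/r = 6² × 52.9 / 238 ≈ 8.00
Z = 8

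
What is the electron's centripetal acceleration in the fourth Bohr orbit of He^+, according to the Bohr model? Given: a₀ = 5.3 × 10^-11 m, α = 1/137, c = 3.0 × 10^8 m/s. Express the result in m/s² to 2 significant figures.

2.8 × 10^21 m/s²

r = n²a₀/Z = 4.2 × 10^-10 m, v = Zαc/n = 1.1 × 10^6 m/s
a = v²/r = (1.1 × 10^6)² / 4.2 × 10^-10 = 2.8 × 10^21 m/s²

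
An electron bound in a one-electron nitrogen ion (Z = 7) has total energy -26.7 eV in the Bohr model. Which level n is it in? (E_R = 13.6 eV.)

5

E_n = −E_R Z²/n² ⇒ n² = E_R Z²/(−E_n) = 13.6 × 7² / 26.7 ≈ 24.96
n = 5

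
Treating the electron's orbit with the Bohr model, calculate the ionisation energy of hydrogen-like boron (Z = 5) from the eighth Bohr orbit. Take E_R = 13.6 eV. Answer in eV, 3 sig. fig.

5.31 eV

E_n = −E_R·Z²/n² = −13.6 × 5²/8² eV = -5.31 eV
Ionisation energy = −E_n = 5.31 eV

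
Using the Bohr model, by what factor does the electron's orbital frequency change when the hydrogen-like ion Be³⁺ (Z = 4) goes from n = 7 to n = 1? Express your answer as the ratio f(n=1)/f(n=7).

343

f ∝ Z^2 · n^-3; with Z fixed, f ∝ n^-3.
f(n=1)/f(n=7) = (1/7)^-3 = 343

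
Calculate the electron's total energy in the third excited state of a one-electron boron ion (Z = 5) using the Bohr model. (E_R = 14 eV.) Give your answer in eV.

E_n = −E_R·Z²/n² = −14 × 5²/4² = -22 eV

-22 eV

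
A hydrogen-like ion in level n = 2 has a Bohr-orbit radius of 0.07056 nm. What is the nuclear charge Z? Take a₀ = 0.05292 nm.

r_n = n²a₀/Z ⇒ Z = n²a₀/r = 2² × 0.05292 / 0.07056 ≈ 3.00
Z = 3

3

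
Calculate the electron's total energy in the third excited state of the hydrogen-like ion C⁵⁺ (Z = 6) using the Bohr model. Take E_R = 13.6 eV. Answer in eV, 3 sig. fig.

-30.6 eV

E_n = −E_R·Z²/n² = −13.6 × 6²/4² = -30.6 eV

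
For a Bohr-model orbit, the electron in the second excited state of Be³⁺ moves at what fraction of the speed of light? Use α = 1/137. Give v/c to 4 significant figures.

v_n = Zαc/n, so v/c = Zα/n = 4 × 0.007299 / 3 = 0.009732

0.009732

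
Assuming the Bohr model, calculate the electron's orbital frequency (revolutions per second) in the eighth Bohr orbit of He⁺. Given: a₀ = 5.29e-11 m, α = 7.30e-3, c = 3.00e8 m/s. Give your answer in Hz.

5.15e13 Hz

r = n²a₀/Z = 1.69e-9 m, v = Zαc/n = 5.47e5 m/s
f = v/(2πr) = 5.15e13 Hz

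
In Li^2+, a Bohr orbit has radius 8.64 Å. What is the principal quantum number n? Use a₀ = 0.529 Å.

7

r_n = n²a₀/Z ⇒ n² = rZ/a₀ = 8.64 × 3 / 0.529 ≈ 49.00
n = 7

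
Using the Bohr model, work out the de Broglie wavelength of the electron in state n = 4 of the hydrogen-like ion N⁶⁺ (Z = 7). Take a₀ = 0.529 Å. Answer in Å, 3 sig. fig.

1.90 Å

The Bohr quantisation condition is nλ = 2πr_n.
r_n = n²a₀/Z = 1.21 Å
λ = 2πr_n/n = 2π·1.21/4 = 1.90 Å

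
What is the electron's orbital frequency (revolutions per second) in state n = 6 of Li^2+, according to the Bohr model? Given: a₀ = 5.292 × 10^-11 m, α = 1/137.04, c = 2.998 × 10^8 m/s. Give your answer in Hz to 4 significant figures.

2.741 × 10^14 Hz

r = n²a₀/Z = 6.350 × 10^-10 m, v = Zαc/n = 1.094 × 10^6 m/s
f = v/(2πr) = 2.741 × 10^14 Hz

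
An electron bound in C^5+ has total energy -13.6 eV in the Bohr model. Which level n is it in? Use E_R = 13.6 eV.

6

E_n = −E_R Z²/n² ⇒ n² = E_R Z²/(−E_n) = 13.6 × 6² / 13.6 ≈ 36.00
n = 6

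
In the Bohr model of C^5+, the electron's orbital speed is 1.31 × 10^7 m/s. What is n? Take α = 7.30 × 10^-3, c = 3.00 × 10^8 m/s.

v_n = Zαc/n ⇒ n = Zαc/v = 6 × 0.00730 × 3.00 × 10^8 / 1.31 × 10^7 ≈ 1.00
n = 1

1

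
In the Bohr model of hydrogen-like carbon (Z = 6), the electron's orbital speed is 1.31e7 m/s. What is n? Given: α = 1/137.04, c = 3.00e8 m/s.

v_n = Zαc/n ⇒ n = Zαc/v = 6 × 0.00730 × 3.00e8 / 1.31e7 ≈ 1.00
n = 1

1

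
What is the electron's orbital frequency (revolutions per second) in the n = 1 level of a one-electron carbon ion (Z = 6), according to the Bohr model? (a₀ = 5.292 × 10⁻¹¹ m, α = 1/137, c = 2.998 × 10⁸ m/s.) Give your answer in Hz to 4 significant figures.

r = n²a₀/Z = 8.820 × 10⁻¹² m, v = Zαc/n = 1.313 × 10⁷ m/s
f = v/(2πr) = 2.369 × 10¹⁷ Hz

2.369 × 10¹⁷ Hz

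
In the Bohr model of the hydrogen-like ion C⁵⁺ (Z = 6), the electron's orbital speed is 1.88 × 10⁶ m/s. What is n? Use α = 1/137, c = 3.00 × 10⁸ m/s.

v_n = Zαc/n ⇒ n = Zαc/v = 6 × 0.00730 × 3.00 × 10⁸ / 1.88 × 10⁶ ≈ 6.99
n = 7

7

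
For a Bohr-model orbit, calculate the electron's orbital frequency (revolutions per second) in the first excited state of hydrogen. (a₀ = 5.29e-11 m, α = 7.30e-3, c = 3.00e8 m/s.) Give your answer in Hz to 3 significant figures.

r = n²a₀/Z = 2.12e-10 m, v = Zαc/n = 1.09e6 m/s
f = v/(2πr) = 8.24e14 Hz

8.24e14 Hz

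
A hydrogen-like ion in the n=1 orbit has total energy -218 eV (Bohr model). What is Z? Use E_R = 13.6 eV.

4

E_n = −E_R Z²/n² ⇒ Z² = −E_n n²/E_R = 218 × 1² / 13.6 ≈ 16.03
Z = 4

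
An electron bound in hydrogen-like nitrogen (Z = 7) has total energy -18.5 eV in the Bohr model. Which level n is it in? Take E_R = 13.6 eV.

6

E_n = −E_R Z²/n² ⇒ n² = E_R Z²/(−E_n) = 13.6 × 7² / 18.5 ≈ 36.02
n = 6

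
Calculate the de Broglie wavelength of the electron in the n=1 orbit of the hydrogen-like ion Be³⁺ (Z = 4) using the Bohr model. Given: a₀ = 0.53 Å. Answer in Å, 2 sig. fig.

0.83 Å

The Bohr quantisation condition is nλ = 2πr_n.
r_n = n²a₀/Z = 0.13 Å
λ = 2πr_n/n = 2π·0.13/1 = 0.83 Å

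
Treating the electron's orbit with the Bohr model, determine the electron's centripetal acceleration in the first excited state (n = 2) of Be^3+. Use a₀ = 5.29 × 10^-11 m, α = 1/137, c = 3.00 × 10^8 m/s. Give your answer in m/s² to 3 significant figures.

r = n²a₀/Z = 5.29 × 10^-11 m, v = Zαc/n = 4.38 × 10^6 m/s
a = v²/r = (4.38 × 10^6)² / 5.29 × 10^-11 = 3.63 × 10^23 m/s²

3.63 × 10^23 m/s²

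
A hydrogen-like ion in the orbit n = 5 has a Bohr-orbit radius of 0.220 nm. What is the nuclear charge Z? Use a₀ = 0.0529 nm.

r_n = n²a₀/Z ⇒ Z = n²a₀/r = 5² × 0.0529 / 0.220 ≈ 6.01
Z = 6

6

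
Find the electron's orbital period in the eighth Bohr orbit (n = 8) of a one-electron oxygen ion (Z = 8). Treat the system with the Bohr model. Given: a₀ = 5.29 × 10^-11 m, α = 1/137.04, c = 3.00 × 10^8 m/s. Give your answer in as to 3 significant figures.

1210 as

r = n²a₀/Z = 8²·5.29 × 10^-11/8 = 4.23 × 10^-10 m
v = Zαc/n = 8·0.00730·3.00 × 10^8/8 = 2.19 × 10^6 m/s
T = 2πr/v = 1.21 × 10^-15 s = 1210 as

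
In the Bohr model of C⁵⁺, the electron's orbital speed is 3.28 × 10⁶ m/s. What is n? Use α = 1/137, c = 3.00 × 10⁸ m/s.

4

v_n = Zαc/n ⇒ n = Zαc/v = 6 × 0.00730 × 3.00 × 10⁸ / 3.28 × 10⁶ ≈ 4.01
n = 4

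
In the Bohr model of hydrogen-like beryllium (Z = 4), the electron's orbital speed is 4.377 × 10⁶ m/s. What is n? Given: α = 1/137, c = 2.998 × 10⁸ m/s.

v_n = Zαc/n ⇒ n = Zαc/v = 4 × 0.007299 × 2.998 × 10⁸ / 4.377 × 10⁶ ≈ 2.00
n = 2

2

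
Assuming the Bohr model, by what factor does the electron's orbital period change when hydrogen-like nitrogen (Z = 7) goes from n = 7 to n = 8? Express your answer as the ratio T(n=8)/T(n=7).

T ∝ Z^-2 · n^3; with Z fixed, T ∝ n^3.
T(n=8)/T(n=7) = (8/7)^3 = 512/343

512/343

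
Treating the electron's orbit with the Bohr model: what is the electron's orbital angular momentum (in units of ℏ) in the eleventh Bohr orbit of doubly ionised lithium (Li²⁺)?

11

L_n = nℏ, so L/ℏ = n = 11.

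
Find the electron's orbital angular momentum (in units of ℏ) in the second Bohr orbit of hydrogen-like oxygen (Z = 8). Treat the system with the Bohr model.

2

L_n = nℏ, so L/ℏ = n = 2.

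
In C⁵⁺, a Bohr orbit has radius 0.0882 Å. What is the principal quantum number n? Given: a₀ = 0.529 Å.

r_n = n²a₀/Z ⇒ n² = rZ/a₀ = 0.0882 × 6 / 0.529 ≈ 1.00
n = 1

1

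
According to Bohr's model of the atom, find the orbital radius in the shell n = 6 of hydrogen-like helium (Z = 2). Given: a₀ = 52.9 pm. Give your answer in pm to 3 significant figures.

r_n = n²a₀/Z = 6² × 52.9 / 2
    = 36 × 52.9 / 2 = 952 pm

952 pm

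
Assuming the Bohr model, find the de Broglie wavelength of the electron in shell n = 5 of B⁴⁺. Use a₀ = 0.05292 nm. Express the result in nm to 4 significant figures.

The Bohr quantisation condition is nλ = 2πr_n.
r_n = n²a₀/Z = 0.2646 nm
λ = 2πr_n/n = 2π·0.2646/5 = 0.3325 nm

0.3325 nm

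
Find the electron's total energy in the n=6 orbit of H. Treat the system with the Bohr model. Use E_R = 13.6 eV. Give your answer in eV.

-0.378 eV

E_n = −E_R·Z²/n² = −13.6 × 1²/6² = -0.378 eV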